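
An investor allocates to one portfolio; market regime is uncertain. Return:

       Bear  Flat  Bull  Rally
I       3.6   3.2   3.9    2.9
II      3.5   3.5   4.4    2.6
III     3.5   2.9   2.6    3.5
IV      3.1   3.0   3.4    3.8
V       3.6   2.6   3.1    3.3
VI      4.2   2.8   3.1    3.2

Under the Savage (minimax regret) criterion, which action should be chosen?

Column bests: Bear=4.2, Flat=3.5, Bull=4.4, Rally=3.8.
I regrets: 0.6, 0.3, 0.5, 0.9 → max 0.9
II regrets: 0.7, 0.0, 0.0, 1.2 → max 1.2
III regrets: 0.7, 0.6, 1.8, 0.3 → max 1.8
IV regrets: 1.1, 0.5, 1.0, 0.0 → max 1.1
V regrets: 0.6, 0.9, 1.3, 0.5 → max 1.3
VI regrets: 0.0, 0.7, 1.3, 0.6 → max 1.3
Smallest max regret = 0.9 → I.

I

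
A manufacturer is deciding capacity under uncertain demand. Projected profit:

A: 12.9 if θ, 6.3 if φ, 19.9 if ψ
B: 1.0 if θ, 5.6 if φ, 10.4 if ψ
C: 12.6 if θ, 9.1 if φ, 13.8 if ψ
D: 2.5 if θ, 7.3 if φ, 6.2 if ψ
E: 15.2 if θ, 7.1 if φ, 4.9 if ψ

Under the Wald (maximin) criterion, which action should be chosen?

Row minima: A=6.3, B=1.0, C=9.1, D=2.5, E=4.9
Best worst-case = 9.1 → C.

C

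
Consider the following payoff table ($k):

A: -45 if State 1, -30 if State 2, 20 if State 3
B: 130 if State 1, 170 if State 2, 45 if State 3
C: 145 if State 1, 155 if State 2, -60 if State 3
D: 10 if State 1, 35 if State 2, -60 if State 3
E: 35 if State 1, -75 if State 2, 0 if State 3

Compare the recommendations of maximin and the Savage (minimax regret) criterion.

maximin → B; minimax regret → B (agree)

Row minima: A=-45, B=45, C=-60, D=-60, E=-75
Best worst-case = 45 → B.
Column bests: State 1=145, State 2=170, State 3=45.
A regrets: 190, 200, 25 → max 200
B regrets: 15, 0, 0 → max 15
C regrets: 0, 15, 105 → max 105
D regrets: 135, 135, 105 → max 135
E regrets: 110, 245, 45 → max 245
Smallest max regret = 15 → B.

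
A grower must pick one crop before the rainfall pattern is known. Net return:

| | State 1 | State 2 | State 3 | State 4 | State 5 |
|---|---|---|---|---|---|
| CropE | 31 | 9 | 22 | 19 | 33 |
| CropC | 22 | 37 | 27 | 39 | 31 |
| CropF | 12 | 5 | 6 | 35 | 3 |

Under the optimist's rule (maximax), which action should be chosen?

CropC

Row maxima: CropE=33, CropC=39, CropF=35
Best best-case = 39 → CropC.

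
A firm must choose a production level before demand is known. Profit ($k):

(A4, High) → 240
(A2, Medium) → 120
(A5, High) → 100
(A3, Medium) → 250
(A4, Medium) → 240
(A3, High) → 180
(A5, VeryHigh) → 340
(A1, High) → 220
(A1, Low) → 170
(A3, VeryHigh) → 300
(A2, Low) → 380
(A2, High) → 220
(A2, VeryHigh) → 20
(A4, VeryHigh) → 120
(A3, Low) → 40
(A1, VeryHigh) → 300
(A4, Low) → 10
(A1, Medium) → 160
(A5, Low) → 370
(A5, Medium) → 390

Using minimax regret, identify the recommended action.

A5

Column bests: Low=380, Medium=390, High=240, VeryHigh=340.
A1 regrets: 210, 230, 20, 40 → max 230
A2 regrets: 0, 270, 20, 320 → max 320
A3 regrets: 340, 140, 60, 40 → max 340
A4 regrets: 370, 150, 0, 220 → max 370
A5 regrets: 10, 0, 140, 0 → max 140
Smallest max regret = 140 → A5.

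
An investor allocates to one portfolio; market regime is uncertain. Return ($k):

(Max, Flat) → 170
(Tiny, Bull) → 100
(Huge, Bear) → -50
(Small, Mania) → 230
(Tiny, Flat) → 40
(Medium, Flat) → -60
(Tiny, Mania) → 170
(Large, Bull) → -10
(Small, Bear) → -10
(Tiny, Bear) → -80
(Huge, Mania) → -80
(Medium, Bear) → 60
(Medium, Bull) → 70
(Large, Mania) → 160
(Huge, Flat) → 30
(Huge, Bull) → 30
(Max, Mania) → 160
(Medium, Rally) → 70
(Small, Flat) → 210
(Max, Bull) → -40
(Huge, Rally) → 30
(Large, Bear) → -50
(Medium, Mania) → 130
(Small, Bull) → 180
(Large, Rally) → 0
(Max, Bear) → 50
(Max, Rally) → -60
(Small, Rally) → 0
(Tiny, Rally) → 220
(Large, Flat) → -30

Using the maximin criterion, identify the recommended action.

Small

Row minima: Tiny=-80, Small=-10, Medium=-60, Large=-50, Huge=-80, Max=-60
Best worst-case = -10 → Small.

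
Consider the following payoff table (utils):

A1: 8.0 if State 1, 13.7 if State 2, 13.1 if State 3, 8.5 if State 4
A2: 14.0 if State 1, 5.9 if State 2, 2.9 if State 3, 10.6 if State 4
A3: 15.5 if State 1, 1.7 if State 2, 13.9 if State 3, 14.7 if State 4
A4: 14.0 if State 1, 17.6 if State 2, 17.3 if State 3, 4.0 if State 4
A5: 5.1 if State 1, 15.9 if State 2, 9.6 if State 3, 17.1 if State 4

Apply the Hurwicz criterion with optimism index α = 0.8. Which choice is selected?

A4

A1: 0.8·13.7 + 0.2·8.0 = 12.56
A2: 0.8·14.0 + 0.2·2.9 = 11.78
A3: 0.8·15.5 + 0.2·1.7 = 12.74
A4: 0.8·17.6 + 0.2·4.0 = 14.88
A5: 0.8·17.1 + 0.2·5.1 = 14.7
Highest Hurwicz score = 14.88 → A4.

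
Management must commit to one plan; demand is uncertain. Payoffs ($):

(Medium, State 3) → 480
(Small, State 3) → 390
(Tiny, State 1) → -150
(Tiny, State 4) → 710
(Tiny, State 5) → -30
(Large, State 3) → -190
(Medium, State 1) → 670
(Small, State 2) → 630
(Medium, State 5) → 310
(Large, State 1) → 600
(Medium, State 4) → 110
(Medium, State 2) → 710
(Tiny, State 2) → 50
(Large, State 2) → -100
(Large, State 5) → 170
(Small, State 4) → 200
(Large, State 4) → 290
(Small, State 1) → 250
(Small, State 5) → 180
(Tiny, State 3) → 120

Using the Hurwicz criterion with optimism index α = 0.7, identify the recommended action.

Tiny: 0.7·710 + 0.3·(-150) = 452
Small: 0.7·630 + 0.3·180 = 495
Medium: 0.7·710 + 0.3·110 = 530
Large: 0.7·600 + 0.3·(-190) = 363
Highest Hurwicz score = 530 → Medium.

Medium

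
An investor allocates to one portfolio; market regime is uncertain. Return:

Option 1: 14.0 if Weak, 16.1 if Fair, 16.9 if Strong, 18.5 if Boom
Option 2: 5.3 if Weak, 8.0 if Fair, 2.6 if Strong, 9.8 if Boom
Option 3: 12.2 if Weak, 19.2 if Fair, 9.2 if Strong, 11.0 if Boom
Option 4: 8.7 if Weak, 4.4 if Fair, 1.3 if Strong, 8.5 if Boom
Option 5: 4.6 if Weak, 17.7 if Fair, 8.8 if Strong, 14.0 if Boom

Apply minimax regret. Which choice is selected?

Option 1

Column bests: Weak=14.0, Fair=19.2, Strong=16.9, Boom=18.5.
Option 1 regrets: 0.0, 3.1, 0.0, 0.0 → max 3.1
Option 2 regrets: 8.7, 11.2, 14.3, 8.7 → max 14.3
Option 3 regrets: 1.8, 0.0, 7.7, 7.5 → max 7.7
Option 4 regrets: 5.3, 14.8, 15.6, 10.0 → max 15.6
Option 5 regrets: 9.4, 1.5, 8.1, 4.5 → max 9.4
Smallest max regret = 3.1 → Option 1.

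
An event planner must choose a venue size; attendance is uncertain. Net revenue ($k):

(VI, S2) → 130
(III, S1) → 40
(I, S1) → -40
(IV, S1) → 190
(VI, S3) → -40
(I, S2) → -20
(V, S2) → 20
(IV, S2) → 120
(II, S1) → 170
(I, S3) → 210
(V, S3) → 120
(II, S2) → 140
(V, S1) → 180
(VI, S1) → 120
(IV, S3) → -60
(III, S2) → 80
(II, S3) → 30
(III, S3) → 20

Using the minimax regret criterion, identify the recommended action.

Column bests: S1=190, S2=140, S3=210.
I regrets: 230, 160, 0 → max 230
II regrets: 20, 0, 180 → max 180
III regrets: 150, 60, 190 → max 190
IV regrets: 0, 20, 270 → max 270
V regrets: 10, 120, 90 → max 120
VI regrets: 70, 10, 250 → max 250
Smallest max regret = 120 → V.

V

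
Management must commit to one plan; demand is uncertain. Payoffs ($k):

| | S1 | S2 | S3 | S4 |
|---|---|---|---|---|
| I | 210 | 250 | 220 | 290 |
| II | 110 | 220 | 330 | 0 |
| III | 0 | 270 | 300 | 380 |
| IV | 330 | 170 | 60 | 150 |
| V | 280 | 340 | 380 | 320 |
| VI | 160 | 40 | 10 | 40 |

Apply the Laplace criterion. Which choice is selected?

V

Row averages: I=242.5, II=165, III=237.5, IV=177.5, V=330, VI=62.5
Highest average = 330 → V.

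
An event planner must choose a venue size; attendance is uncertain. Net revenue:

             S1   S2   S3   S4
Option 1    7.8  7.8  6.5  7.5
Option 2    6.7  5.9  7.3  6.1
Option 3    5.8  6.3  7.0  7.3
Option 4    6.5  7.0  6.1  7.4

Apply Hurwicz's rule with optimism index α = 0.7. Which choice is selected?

Option 1: 0.7·7.8 + 0.3·6.5 = 7.41
Option 2: 0.7·7.3 + 0.3·5.9 = 6.88
Option 3: 0.7·7.3 + 0.3·5.8 = 6.85
Option 4: 0.7·7.4 + 0.3·6.1 = 7.01
Highest Hurwicz score = 7.41 → Option 1.

Option 1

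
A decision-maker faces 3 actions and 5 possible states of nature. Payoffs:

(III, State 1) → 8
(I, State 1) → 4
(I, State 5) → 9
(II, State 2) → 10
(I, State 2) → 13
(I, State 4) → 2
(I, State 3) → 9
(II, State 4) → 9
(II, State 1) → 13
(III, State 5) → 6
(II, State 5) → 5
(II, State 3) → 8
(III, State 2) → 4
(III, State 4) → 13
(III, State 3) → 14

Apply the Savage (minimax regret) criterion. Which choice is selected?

II

Column bests: State 1=13, State 2=13, State 3=14, State 4=13, State 5=9.
I regrets: 9, 0, 5, 11, 0 → max 11
II regrets: 0, 3, 6, 4, 4 → max 6
III regrets: 5, 9, 0, 0, 3 → max 9
Smallest max regret = 6 → II.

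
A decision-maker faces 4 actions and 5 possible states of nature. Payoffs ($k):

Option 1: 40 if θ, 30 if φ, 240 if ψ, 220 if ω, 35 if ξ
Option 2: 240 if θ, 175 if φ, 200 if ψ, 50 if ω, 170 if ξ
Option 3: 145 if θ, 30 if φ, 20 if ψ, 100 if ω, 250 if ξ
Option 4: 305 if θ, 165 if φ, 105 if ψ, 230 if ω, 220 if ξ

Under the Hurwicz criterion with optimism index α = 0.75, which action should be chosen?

Option 1: 0.75·240 + 0.25·30 = 187.5
Option 2: 0.75·240 + 0.25·50 = 192.5
Option 3: 0.75·250 + 0.25·20 = 192.5
Option 4: 0.75·305 + 0.25·105 = 255
Highest Hurwicz score = 255 → Option 4.

Option 4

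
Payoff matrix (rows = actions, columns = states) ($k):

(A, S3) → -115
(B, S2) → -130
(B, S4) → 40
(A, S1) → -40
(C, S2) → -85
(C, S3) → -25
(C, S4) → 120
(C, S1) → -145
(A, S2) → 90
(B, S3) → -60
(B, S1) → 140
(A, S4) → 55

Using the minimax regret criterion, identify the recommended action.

Column bests: S1=140, S2=90, S3=-25, S4=120.
A regrets: 180, 0, 90, 65 → max 180
B regrets: 0, 220, 35, 80 → max 220
C regrets: 285, 175, 0, 0 → max 285
Smallest max regret = 180 → A.

A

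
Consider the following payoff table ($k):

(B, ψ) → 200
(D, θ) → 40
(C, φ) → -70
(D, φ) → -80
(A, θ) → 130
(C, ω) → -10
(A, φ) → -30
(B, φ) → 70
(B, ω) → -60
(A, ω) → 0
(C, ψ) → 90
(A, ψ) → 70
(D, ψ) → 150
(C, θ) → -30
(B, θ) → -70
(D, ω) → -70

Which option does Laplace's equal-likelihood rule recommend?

A

Row averages: A=42.5, B=35, C=-5, D=10
Highest average = 42.5 → A.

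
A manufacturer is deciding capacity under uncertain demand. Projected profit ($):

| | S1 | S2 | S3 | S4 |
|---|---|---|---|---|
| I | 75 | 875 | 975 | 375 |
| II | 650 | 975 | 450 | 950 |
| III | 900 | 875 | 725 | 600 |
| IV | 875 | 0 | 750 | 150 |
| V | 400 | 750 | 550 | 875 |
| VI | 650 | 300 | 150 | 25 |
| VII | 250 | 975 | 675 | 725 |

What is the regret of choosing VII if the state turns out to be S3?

300

Best payoff under S3 is 975.
Regret = 975 − 675 = 300.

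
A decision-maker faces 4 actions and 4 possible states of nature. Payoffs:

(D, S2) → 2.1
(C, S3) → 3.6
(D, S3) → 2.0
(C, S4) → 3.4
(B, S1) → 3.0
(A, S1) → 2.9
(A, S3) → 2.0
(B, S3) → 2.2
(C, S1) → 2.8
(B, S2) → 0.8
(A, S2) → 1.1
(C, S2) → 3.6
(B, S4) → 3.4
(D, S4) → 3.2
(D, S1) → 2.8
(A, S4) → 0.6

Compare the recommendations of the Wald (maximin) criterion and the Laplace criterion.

Row minima: A=0.6, B=0.8, C=2.8, D=2.0
Best worst-case = 2.8 → C.
Row averages: A=1.65, B=2.35, C=3.35, D=2.525
Highest average = 3.35 → C.

maximin → C; laplace → C (agree)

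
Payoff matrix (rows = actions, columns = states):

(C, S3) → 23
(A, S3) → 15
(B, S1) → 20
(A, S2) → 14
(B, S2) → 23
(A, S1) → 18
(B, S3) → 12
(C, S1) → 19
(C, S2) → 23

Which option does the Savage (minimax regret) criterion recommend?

C

Column bests: S1=20, S2=23, S3=23.
A regrets: 2, 9, 8 → max 9
B regrets: 0, 0, 11 → max 11
C regrets: 1, 0, 0 → max 1
Smallest max regret = 1 → C.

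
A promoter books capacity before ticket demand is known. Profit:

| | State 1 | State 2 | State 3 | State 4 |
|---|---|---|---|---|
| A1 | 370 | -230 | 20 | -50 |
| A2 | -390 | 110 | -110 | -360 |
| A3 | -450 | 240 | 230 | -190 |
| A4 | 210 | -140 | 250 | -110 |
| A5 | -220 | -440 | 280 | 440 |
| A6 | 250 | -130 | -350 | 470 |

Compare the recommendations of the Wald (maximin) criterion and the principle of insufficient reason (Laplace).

Row minima: A1=-230, A2=-390, A3=-450, A4=-140, A5=-440, A6=-350
Best worst-case = -140 → A4.
Row averages: A1=27.5, A2=-187.5, A3=-42.5, A4=52.5, A5=15, A6=60
Highest average = 60 → A6.

maximin → A4; laplace → A6 (disagree)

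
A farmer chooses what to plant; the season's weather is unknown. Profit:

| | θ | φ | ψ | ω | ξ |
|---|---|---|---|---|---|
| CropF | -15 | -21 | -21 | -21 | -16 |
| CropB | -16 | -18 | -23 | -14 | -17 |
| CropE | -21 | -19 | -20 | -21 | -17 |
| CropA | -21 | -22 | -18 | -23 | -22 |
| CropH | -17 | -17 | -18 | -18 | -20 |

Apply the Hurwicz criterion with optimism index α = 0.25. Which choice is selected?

CropF: 0.25·(-15) + 0.75·(-21) = -19.5
CropB: 0.25·(-14) + 0.75·(-23) = -20.75
CropE: 0.25·(-17) + 0.75·(-21) = -20
CropA: 0.25·(-18) + 0.75·(-23) = -21.75
CropH: 0.25·(-17) + 0.75·(-20) = -19.25
Highest Hurwicz score = -19.25 → CropH.

CropH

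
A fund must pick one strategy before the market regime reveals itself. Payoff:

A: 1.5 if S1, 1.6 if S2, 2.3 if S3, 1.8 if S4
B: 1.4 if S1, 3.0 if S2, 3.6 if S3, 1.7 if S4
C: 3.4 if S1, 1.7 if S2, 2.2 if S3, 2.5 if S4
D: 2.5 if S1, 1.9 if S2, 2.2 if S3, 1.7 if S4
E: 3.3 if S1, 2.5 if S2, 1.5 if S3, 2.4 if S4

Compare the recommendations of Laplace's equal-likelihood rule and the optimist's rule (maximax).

laplace → C; maximax → B (disagree)

Row averages: A=1.8, B=2.425, C=2.45, D=2.075, E=2.425
Highest average = 2.45 → C.
Row maxima: A=2.3, B=3.6, C=3.4, D=2.5, E=3.3
Best best-case = 3.6 → B.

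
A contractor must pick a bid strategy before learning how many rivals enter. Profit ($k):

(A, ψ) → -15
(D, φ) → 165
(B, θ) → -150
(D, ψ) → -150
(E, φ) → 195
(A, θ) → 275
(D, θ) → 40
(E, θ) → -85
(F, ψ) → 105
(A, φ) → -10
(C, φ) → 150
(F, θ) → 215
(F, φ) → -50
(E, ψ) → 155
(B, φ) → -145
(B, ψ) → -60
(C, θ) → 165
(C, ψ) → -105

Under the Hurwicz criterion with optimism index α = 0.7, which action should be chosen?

A: 0.7·275 + 0.3·(-15) = 188
B: 0.7·(-60) + 0.3·(-150) = -87
C: 0.7·165 + 0.3·(-105) = 84
D: 0.7·165 + 0.3·(-150) = 70.5
E: 0.7·195 + 0.3·(-85) = 111
F: 0.7·215 + 0.3·(-50) = 135.5
Highest Hurwicz score = 188 → A.

A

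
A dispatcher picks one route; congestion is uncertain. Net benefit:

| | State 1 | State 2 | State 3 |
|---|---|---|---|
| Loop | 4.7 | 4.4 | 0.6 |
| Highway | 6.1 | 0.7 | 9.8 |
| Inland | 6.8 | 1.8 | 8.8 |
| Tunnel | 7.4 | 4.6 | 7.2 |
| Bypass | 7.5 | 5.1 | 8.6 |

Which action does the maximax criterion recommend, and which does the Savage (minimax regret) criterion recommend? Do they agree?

maximax → Highway; minimax regret → Bypass (disagree)

Row maxima: Loop=4.7, Highway=9.8, Inland=8.8, Tunnel=7.4, Bypass=8.6
Best best-case = 9.8 → Highway.
Column bests: State 1=7.5, State 2=5.1, State 3=9.8.
Loop regrets: 2.8, 0.7, 9.2 → max 9.2
Highway regrets: 1.4, 4.4, 0.0 → max 4.4
Inland regrets: 0.7, 3.3, 1.0 → max 3.3
Tunnel regrets: 0.1, 0.5, 2.6 → max 2.6
Bypass regrets: 0.0, 0.0, 1.2 → max 1.2
Smallest max regret = 1.2 → Bypass.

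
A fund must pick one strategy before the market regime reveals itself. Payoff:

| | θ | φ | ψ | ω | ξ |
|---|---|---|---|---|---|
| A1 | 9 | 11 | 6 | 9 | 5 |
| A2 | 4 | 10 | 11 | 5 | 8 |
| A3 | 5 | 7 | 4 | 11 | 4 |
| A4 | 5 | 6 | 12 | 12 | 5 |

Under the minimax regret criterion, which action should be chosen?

Column bests: θ=9, φ=11, ψ=12, ω=12, ξ=8.
A1 regrets: 0, 0, 6, 3, 3 → max 6
A2 regrets: 5, 1, 1, 7, 0 → max 7
A3 regrets: 4, 4, 8, 1, 4 → max 8
A4 regrets: 4, 5, 0, 0, 3 → max 5
Smallest max regret = 5 → A4.

A4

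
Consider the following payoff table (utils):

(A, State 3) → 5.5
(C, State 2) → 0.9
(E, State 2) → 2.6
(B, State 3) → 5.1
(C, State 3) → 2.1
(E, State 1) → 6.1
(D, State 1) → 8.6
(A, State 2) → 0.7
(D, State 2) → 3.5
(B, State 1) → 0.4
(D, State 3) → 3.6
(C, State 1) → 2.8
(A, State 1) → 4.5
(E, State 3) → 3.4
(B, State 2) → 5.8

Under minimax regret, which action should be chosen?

Column bests: State 1=8.6, State 2=5.8, State 3=5.5.
A regrets: 4.1, 5.1, 0.0 → max 5.1
B regrets: 8.2, 0.0, 0.4 → max 8.2
C regrets: 5.8, 4.9, 3.4 → max 5.8
D regrets: 0.0, 2.3, 1.9 → max 2.3
E regrets: 2.5, 3.2, 2.1 → max 3.2
Smallest max regret = 2.3 → D.

D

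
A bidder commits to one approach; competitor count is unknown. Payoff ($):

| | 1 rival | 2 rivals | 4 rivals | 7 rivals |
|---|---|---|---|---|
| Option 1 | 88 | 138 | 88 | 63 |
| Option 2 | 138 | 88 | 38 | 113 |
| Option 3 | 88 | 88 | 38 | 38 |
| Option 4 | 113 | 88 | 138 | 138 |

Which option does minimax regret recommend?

Column bests: 1 rival=138, 2 rivals=138, 4 rivals=138, 7 rivals=138.
Option 1 regrets: 50, 0, 50, 75 → max 75
Option 2 regrets: 0, 50, 100, 25 → max 100
Option 3 regrets: 50, 50, 100, 100 → max 100
Option 4 regrets: 25, 50, 0, 0 → max 50
Smallest max regret = 50 → Option 4.

Option 4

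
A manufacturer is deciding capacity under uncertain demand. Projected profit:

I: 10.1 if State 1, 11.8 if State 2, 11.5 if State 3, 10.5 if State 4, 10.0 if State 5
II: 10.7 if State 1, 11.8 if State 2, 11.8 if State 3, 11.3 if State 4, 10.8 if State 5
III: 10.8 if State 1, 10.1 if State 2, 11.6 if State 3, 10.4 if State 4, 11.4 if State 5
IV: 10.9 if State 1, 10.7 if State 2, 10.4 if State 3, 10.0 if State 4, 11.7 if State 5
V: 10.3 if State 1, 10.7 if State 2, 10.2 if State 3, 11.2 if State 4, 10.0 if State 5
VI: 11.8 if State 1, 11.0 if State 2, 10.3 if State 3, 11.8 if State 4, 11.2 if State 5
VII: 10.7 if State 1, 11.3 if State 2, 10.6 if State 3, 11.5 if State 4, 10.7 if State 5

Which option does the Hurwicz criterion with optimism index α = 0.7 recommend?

I: 0.7·11.8 + 0.3·10.0 = 11.26
II: 0.7·11.8 + 0.3·10.7 = 11.47
III: 0.7·11.6 + 0.3·10.1 = 11.15
IV: 0.7·11.7 + 0.3·10.0 = 11.19
V: 0.7·11.2 + 0.3·10.0 = 10.84
VI: 0.7·11.8 + 0.3·10.3 = 11.35
VII: 0.7·11.5 + 0.3·10.6 = 11.23
Highest Hurwicz score = 11.47 → II.

II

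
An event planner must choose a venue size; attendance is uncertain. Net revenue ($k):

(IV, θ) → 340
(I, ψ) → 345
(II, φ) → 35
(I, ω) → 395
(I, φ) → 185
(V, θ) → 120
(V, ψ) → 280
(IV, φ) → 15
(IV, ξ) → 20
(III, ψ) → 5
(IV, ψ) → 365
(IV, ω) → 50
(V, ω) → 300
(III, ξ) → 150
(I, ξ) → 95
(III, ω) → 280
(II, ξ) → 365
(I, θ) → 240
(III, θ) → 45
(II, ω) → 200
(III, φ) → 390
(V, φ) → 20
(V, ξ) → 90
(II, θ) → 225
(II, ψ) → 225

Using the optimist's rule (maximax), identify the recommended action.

Row maxima: I=395, II=365, III=390, IV=365, V=300
Best best-case = 395 → I.

I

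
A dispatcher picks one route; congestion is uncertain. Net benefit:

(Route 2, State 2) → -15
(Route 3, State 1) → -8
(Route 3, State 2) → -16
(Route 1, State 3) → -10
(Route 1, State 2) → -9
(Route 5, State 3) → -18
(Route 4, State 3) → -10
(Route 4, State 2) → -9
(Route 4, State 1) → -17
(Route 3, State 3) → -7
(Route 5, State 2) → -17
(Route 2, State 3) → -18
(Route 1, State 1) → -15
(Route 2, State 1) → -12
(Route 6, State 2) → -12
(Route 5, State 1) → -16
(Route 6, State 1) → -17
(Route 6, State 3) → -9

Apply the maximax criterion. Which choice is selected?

Route 3

Row maxima: Route 1=-9, Route 2=-12, Route 3=-7, Route 4=-9, Route 5=-16, Route 6=-9
Best best-case = -7 → Route 3.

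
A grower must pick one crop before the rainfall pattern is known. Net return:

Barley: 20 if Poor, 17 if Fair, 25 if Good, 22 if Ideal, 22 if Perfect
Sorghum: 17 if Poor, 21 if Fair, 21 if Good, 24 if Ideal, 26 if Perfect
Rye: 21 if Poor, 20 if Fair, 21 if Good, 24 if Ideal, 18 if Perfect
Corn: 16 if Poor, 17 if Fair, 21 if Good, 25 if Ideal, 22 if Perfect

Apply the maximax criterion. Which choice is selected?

Row maxima: Barley=25, Sorghum=26, Rye=24, Corn=25
Best best-case = 26 → Sorghum.

Sorghum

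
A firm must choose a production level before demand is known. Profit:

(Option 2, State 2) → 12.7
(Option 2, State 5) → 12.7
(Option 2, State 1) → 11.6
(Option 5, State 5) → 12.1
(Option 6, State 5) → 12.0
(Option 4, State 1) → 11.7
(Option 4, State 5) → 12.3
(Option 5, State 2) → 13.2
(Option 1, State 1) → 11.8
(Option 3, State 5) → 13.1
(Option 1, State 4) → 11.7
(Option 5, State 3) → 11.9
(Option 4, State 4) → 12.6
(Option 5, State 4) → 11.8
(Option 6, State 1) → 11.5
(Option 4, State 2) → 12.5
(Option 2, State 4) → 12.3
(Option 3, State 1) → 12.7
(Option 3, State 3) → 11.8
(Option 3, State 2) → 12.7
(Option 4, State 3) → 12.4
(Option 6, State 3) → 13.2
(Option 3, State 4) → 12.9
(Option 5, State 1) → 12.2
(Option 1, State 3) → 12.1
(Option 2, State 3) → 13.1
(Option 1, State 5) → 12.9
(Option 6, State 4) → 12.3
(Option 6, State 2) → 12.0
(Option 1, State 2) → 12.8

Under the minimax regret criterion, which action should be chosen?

Column bests: State 1=12.7, State 2=13.2, State 3=13.2, State 4=12.9, State 5=13.1.
Option 1 regrets: 0.9, 0.4, 1.1, 1.2, 0.2 → max 1.2
Option 2 regrets: 1.1, 0.5, 0.1, 0.6, 0.4 → max 1.1
Option 3 regrets: 0.0, 0.5, 1.4, 0.0, 0.0 → max 1.4
Option 4 regrets: 1.0, 0.7, 0.8, 0.3, 0.8 → max 1.0
Option 5 regrets: 0.5, 0.0, 1.3, 1.1, 1.0 → max 1.3
Option 6 regrets: 1.2, 1.2, 0.0, 0.6, 1.1 → max 1.2
Smallest max regret = 1.0 → Option 4.

Option 4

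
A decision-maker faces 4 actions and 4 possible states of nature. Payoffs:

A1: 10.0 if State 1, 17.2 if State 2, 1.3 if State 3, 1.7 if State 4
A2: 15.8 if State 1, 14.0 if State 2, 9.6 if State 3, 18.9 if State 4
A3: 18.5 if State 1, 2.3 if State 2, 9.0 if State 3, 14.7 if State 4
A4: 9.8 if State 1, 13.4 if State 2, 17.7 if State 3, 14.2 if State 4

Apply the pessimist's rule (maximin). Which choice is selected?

A4

Row minima: A1=1.3, A2=9.6, A3=2.3, A4=9.8
Best worst-case = 9.8 → A4.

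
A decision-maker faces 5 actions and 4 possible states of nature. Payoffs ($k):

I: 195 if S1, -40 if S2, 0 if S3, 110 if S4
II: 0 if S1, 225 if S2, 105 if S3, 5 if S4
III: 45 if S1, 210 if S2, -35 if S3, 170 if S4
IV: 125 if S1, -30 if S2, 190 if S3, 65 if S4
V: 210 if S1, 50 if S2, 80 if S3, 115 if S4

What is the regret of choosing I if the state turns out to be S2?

Best payoff under S2 is 225.
Regret = 225 − (-40) = 265.

265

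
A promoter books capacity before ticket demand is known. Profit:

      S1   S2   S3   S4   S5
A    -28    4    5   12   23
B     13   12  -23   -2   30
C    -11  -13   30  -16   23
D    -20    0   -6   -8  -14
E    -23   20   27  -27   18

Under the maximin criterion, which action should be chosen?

Row minima: A=-28, B=-23, C=-16, D=-20, E=-27
Best worst-case = -16 → C.

C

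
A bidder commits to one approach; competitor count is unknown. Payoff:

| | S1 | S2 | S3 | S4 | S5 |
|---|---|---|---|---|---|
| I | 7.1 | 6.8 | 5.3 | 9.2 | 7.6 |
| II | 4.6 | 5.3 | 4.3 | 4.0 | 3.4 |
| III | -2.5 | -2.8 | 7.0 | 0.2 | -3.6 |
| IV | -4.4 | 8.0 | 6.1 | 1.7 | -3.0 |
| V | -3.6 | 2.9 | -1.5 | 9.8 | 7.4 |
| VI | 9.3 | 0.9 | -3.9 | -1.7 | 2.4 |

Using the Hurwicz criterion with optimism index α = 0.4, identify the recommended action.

I

I: 0.4·9.2 + 0.6·5.3 = 6.86
II: 0.4·5.3 + 0.6·3.4 = 4.16
III: 0.4·7.0 + 0.6·(-3.6) = 0.64
IV: 0.4·8.0 + 0.6·(-4.4) = 0.56
V: 0.4·9.8 + 0.6·(-3.6) = 1.76
VI: 0.4·9.3 + 0.6·(-3.9) = 1.38
Highest Hurwicz score = 6.86 → I.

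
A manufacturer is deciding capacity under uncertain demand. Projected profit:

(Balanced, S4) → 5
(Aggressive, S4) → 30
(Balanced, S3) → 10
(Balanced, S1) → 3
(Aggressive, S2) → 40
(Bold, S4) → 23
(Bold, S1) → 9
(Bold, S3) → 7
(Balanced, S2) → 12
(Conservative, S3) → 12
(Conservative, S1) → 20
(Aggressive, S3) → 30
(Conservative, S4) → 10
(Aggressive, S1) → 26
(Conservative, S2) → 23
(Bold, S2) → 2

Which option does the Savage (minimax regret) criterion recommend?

Column bests: S1=26, S2=40, S3=30, S4=30.
Conservative regrets: 6, 17, 18, 20 → max 20
Balanced regrets: 23, 28, 20, 25 → max 28
Aggressive regrets: 0, 0, 0, 0 → max 0
Bold regrets: 17, 38, 23, 7 → max 38
Smallest max regret = 0 → Aggressive.

Aggressive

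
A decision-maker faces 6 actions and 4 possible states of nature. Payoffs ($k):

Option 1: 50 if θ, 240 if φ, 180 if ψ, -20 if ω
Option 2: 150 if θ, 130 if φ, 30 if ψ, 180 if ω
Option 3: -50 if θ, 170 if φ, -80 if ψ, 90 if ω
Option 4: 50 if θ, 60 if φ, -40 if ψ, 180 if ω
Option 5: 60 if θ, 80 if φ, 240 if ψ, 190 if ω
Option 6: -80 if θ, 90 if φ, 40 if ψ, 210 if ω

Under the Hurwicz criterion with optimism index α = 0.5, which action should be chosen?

Option 5

Option 1: 0.5·240 + 0.5·(-20) = 110
Option 2: 0.5·180 + 0.5·30 = 105
Option 3: 0.5·170 + 0.5·(-80) = 45
Option 4: 0.5·180 + 0.5·(-40) = 70
Option 5: 0.5·240 + 0.5·60 = 150
Option 6: 0.5·210 + 0.5·(-80) = 65
Highest Hurwicz score = 150 → Option 5.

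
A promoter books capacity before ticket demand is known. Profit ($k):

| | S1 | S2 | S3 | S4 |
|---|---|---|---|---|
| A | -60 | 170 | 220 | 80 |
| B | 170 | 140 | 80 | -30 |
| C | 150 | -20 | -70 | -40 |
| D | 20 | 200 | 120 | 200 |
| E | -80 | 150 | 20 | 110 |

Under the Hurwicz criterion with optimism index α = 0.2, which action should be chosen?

A: 0.2·220 + 0.8·(-60) = -4
B: 0.2·170 + 0.8·(-30) = 10
C: 0.2·150 + 0.8·(-70) = -26
D: 0.2·200 + 0.8·20 = 56
E: 0.2·150 + 0.8·(-80) = -34
Highest Hurwicz score = 56 → D.

D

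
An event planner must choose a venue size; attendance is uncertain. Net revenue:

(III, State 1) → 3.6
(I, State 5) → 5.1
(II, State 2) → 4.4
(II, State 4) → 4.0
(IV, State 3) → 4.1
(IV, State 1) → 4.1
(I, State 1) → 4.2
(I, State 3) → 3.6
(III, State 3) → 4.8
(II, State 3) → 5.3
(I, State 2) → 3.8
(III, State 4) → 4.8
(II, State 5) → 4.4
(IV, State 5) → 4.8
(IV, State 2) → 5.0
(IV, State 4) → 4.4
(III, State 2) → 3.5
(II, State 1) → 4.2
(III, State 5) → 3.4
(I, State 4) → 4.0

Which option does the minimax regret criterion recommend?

II

Column bests: State 1=4.2, State 2=5.0, State 3=5.3, State 4=4.8, State 5=5.1.
I regrets: 0.0, 1.2, 1.7, 0.8, 0.0 → max 1.7
II regrets: 0.0, 0.6, 0.0, 0.8, 0.7 → max 0.8
III regrets: 0.6, 1.5, 0.5, 0.0, 1.7 → max 1.7
IV regrets: 0.1, 0.0, 1.2, 0.4, 0.3 → max 1.2
Smallest max regret = 0.8 → II.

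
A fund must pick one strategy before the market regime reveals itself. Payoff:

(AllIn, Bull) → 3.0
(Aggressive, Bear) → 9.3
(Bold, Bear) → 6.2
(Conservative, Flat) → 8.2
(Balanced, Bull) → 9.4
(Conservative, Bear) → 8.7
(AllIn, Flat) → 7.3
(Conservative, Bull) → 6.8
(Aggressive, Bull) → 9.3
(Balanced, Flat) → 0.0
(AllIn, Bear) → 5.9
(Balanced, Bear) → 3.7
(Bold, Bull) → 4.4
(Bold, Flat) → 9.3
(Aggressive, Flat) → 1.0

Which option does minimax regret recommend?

Conservative

Column bests: Bear=9.3, Flat=9.3, Bull=9.4.
Conservative regrets: 0.6, 1.1, 2.6 → max 2.6
Balanced regrets: 5.6, 9.3, 0.0 → max 9.3
Aggressive regrets: 0.0, 8.3, 0.1 → max 8.3
Bold regrets: 3.1, 0.0, 5.0 → max 5.0
AllIn regrets: 3.4, 2.0, 6.4 → max 6.4
Smallest max regret = 2.6 → Conservative.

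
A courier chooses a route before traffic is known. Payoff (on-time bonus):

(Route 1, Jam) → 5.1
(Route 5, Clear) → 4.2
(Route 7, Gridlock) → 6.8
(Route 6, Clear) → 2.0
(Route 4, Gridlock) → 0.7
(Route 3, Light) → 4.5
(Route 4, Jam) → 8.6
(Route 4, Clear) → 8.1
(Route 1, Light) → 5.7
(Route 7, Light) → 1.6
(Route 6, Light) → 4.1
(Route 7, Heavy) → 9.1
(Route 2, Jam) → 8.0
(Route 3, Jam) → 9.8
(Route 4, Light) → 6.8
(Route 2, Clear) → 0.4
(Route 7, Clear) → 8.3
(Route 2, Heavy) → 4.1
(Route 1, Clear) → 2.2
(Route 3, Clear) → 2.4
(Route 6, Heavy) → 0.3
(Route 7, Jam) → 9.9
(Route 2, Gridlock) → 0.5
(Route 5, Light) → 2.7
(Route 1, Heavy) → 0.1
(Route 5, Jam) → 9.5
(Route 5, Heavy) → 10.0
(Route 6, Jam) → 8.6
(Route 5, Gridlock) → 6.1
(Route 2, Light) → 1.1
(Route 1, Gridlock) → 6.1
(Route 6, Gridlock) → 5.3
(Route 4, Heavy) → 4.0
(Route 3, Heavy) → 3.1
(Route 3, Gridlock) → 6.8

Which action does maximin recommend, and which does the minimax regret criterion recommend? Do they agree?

Row minima: Route 1=0.1, Route 2=0.4, Route 3=2.4, Route 4=0.7, Route 5=2.7, Route 6=0.3, Route 7=1.6
Best worst-case = 2.7 → Route 5.
Column bests: Clear=8.3, Light=6.8, Heavy=10.0, Jam=9.9, Gridlock=6.8.
Route 1 regrets: 6.1, 1.1, 9.9, 4.8, 0.7 → max 9.9
Route 2 regrets: 7.9, 5.7, 5.9, 1.9, 6.3 → max 7.9
Route 3 regrets: 5.9, 2.3, 6.9, 0.1, 0.0 → max 6.9
Route 4 regrets: 0.2, 0.0, 6.0, 1.3, 6.1 → max 6.1
Route 5 regrets: 4.1, 4.1, 0.0, 0.4, 0.7 → max 4.1
Route 6 regrets: 6.3, 2.7, 9.7, 1.3, 1.5 → max 9.7
Route 7 regrets: 0.0, 5.2, 0.9, 0.0, 0.0 → max 5.2
Smallest max regret = 4.1 → Route 5.

maximin → Route 5; minimax regret → Route 5 (agree)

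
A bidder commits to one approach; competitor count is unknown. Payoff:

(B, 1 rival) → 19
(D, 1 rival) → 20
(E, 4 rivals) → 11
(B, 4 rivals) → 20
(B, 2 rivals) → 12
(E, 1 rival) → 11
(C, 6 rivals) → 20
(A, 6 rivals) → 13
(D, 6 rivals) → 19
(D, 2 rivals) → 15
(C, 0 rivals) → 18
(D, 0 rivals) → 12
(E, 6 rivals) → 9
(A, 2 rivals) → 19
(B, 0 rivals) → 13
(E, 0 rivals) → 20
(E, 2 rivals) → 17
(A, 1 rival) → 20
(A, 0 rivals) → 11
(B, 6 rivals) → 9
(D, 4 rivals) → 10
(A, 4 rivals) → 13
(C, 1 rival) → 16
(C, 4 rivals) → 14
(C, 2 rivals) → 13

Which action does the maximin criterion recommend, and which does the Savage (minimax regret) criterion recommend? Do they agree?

Row minima: A=11, B=9, C=13, D=10, E=9
Best worst-case = 13 → C.
Column bests: 0 rivals=20, 1 rival=20, 2 rivals=19, 4 rivals=20, 6 rivals=20.
A regrets: 9, 0, 0, 7, 7 → max 9
B regrets: 7, 1, 7, 0, 11 → max 11
C regrets: 2, 4, 6, 6, 0 → max 6
D regrets: 8, 0, 4, 10, 1 → max 10
E regrets: 0, 9, 2, 9, 11 → max 11
Smallest max regret = 6 → C.

maximin → C; minimax regret → C (agree)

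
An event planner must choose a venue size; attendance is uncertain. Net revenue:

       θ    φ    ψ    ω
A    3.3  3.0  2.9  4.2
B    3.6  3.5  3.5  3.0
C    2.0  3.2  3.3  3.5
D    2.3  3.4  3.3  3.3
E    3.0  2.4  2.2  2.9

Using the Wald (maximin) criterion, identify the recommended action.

B

Row minima: A=2.9, B=3.0, C=2.0, D=2.3, E=2.2
Best worst-case = 3.0 → B.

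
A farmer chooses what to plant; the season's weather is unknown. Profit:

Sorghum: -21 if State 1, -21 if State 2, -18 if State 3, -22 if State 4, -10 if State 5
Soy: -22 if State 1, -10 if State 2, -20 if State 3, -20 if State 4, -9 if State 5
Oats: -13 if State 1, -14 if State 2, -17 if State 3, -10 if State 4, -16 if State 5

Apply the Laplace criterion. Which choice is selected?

Oats

Row averages: Sorghum=-18.4, Soy=-16.2, Oats=-14
Highest average = -14 → Oats.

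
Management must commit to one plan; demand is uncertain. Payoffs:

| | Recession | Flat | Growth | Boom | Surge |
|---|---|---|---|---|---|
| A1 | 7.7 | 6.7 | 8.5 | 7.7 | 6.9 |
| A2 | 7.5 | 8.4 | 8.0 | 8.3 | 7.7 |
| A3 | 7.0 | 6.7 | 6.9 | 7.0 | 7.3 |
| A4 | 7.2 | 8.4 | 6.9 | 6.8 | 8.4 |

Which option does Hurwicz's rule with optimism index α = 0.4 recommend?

A2

A1: 0.4·8.5 + 0.6·6.7 = 7.42
A2: 0.4·8.4 + 0.6·7.5 = 7.86
A3: 0.4·7.3 + 0.6·6.7 = 6.94
A4: 0.4·8.4 + 0.6·6.8 = 7.44
Highest Hurwicz score = 7.86 → A2.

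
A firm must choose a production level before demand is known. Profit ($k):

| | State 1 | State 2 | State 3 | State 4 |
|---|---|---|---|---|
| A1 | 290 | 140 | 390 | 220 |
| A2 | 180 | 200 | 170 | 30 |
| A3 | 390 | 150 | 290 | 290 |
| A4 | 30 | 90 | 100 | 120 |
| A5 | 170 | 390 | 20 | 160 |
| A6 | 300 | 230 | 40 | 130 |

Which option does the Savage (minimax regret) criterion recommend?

A3

Column bests: State 1=390, State 2=390, State 3=390, State 4=290.
A1 regrets: 100, 250, 0, 70 → max 250
A2 regrets: 210, 190, 220, 260 → max 260
A3 regrets: 0, 240, 100, 0 → max 240
A4 regrets: 360, 300, 290, 170 → max 360
A5 regrets: 220, 0, 370, 130 → max 370
A6 regrets: 90, 160, 350, 160 → max 350
Smallest max regret = 240 → A3.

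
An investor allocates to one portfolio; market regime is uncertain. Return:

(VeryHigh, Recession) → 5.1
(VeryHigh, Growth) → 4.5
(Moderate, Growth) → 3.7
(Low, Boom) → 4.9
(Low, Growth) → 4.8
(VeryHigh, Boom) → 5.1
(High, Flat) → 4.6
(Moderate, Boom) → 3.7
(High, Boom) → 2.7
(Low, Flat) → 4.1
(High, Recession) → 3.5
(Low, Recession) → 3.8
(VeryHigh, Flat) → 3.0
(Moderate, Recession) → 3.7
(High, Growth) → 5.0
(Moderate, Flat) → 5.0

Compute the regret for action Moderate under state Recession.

Best payoff under Recession is 5.1.
Regret = 5.1 − 3.7 = 1.4.

1.4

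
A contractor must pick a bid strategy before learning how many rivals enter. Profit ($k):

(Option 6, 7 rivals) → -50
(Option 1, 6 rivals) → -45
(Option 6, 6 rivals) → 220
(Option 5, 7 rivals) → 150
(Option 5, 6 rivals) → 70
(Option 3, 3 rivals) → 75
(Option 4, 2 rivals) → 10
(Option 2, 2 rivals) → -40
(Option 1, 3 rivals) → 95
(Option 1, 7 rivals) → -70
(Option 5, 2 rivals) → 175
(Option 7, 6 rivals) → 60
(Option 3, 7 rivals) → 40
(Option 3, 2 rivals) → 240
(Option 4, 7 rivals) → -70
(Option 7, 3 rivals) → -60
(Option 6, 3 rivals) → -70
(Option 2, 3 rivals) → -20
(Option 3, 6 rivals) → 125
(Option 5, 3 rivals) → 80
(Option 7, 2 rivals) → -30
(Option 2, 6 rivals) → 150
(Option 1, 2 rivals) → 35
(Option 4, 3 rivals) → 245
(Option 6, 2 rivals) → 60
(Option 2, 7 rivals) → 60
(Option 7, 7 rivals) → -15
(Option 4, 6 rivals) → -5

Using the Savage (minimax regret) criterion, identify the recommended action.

Column bests: 2 rivals=240, 3 rivals=245, 6 rivals=220, 7 rivals=150.
Option 1 regrets: 205, 150, 265, 220 → max 265
Option 2 regrets: 280, 265, 70, 90 → max 280
Option 3 regrets: 0, 170, 95, 110 → max 170
Option 4 regrets: 230, 0, 225, 220 → max 230
Option 5 regrets: 65, 165, 150, 0 → max 165
Option 6 regrets: 180, 315, 0, 200 → max 315
Option 7 regrets: 270, 305, 160, 165 → max 305
Smallest max regret = 165 → Option 5.

Option 5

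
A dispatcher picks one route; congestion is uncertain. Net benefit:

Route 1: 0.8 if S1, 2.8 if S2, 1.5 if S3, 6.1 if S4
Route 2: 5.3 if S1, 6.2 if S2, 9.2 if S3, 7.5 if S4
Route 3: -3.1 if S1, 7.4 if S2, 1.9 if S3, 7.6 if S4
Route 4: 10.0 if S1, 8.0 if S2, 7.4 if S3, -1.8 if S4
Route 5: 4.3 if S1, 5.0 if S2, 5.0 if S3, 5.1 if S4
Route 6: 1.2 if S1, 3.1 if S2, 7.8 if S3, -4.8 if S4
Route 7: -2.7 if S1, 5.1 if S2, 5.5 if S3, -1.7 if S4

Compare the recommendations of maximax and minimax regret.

Row maxima: Route 1=6.1, Route 2=9.2, Route 3=7.6, Route 4=10.0, Route 5=5.1, Route 6=7.8, Route 7=5.5
Best best-case = 10.0 → Route 4.
Column bests: S1=10.0, S2=8.0, S3=9.2, S4=7.6.
Route 1 regrets: 9.2, 5.2, 7.7, 1.5 → max 9.2
Route 2 regrets: 4.7, 1.8, 0.0, 0.1 → max 4.7
Route 3 regrets: 13.1, 0.6, 7.3, 0.0 → max 13.1
Route 4 regrets: 0.0, 0.0, 1.8, 9.4 → max 9.4
Route 5 regrets: 5.7, 3.0, 4.2, 2.5 → max 5.7
Route 6 regrets: 8.8, 4.9, 1.4, 12.4 → max 12.4
Route 7 regrets: 12.7, 2.9, 3.7, 9.3 → max 12.7
Smallest max regret = 4.7 → Route 2.

maximax → Route 4; minimax regret → Route 2 (disagree)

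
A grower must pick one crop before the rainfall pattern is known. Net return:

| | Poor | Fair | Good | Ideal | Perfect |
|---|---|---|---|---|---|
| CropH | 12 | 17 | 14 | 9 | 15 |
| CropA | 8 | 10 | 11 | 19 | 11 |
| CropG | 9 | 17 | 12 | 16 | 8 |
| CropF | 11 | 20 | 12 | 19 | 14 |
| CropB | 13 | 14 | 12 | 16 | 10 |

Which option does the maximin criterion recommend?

CropF

Row minima: CropH=9, CropA=8, CropG=8, CropF=11, CropB=10
Best worst-case = 11 → CropF.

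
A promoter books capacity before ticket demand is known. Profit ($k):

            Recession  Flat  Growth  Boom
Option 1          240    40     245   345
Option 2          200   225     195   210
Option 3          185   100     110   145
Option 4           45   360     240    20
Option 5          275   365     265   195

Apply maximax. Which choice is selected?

Row maxima: Option 1=345, Option 2=225, Option 3=185, Option 4=360, Option 5=365
Best best-case = 365 → Option 5.

Option 5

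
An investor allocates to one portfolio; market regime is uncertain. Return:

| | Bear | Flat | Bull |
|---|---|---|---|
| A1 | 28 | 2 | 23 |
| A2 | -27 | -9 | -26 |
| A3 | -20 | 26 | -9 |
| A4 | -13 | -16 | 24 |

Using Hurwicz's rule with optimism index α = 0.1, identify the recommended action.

A1: 0.1·28 + 0.9·2 = 4.6
A2: 0.1·(-9) + 0.9·(-27) = -25.2
A3: 0.1·26 + 0.9·(-20) = -15.4
A4: 0.1·24 + 0.9·(-16) = -12
Highest Hurwicz score = 4.6 → A1.

A1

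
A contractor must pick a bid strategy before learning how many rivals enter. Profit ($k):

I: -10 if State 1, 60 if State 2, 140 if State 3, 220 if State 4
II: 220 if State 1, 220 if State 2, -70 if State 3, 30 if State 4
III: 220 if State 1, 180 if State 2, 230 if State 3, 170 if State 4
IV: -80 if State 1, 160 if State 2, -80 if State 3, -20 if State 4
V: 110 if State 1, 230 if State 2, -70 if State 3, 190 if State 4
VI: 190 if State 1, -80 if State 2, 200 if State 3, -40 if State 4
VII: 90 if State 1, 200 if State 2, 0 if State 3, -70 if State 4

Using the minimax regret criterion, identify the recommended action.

Column bests: State 1=220, State 2=230, State 3=230, State 4=220.
I regrets: 230, 170, 90, 0 → max 230
II regrets: 0, 10, 300, 190 → max 300
III regrets: 0, 50, 0, 50 → max 50
IV regrets: 300, 70, 310, 240 → max 310
V regrets: 110, 0, 300, 30 → max 300
VI regrets: 30, 310, 30, 260 → max 310
VII regrets: 130, 30, 230, 290 → max 290
Smallest max regret = 50 → III.

III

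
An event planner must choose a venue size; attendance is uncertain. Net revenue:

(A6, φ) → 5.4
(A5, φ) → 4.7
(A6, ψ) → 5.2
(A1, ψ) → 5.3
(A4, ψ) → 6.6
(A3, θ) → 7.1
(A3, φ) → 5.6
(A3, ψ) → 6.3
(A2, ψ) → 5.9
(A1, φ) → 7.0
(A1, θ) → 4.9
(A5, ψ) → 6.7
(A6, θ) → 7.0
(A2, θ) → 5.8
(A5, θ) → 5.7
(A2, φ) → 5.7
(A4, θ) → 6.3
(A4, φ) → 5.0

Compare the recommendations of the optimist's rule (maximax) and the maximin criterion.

maximax → A3; maximin → A2 (disagree)

Row maxima: A1=7.0, A2=5.9, A3=7.1, A4=6.6, A5=6.7, A6=7.0
Best best-case = 7.1 → A3.
Row minima: A1=4.9, A2=5.7, A3=5.6, A4=5.0, A5=4.7, A6=5.2
Best worst-case = 5.7 → A2.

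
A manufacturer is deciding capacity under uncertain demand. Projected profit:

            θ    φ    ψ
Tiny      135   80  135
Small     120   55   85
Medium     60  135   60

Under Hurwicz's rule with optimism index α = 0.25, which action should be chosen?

Tiny: 0.25·135 + 0.75·80 = 93.75
Small: 0.25·120 + 0.75·55 = 71.25
Medium: 0.25·135 + 0.75·60 = 78.75
Highest Hurwicz score = 93.75 → Tiny.

Tiny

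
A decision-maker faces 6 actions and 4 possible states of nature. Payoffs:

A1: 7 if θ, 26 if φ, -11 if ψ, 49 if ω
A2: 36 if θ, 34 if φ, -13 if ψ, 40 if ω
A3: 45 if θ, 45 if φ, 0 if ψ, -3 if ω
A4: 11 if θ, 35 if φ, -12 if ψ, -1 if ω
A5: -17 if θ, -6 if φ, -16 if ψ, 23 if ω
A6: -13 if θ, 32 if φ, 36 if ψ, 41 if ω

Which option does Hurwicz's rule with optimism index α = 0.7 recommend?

A1: 0.7·49 + 0.3·(-11) = 31
A2: 0.7·40 + 0.3·(-13) = 24.1
A3: 0.7·45 + 0.3·(-3) = 30.6
A4: 0.7·35 + 0.3·(-12) = 20.9
A5: 0.7·23 + 0.3·(-17) = 11
A6: 0.7·41 + 0.3·(-13) = 24.8
Highest Hurwicz score = 31 → A1.

A1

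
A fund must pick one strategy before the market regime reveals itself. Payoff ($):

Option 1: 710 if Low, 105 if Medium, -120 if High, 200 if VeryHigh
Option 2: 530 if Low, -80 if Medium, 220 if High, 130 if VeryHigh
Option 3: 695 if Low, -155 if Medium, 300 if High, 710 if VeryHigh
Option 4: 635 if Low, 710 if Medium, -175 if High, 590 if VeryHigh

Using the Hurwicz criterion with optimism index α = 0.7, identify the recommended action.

Option 1: 0.7·710 + 0.3·(-120) = 461
Option 2: 0.7·530 + 0.3·(-80) = 347
Option 3: 0.7·710 + 0.3·(-155) = 450.5
Option 4: 0.7·710 + 0.3·(-175) = 444.5
Highest Hurwicz score = 461 → Option 1.

Option 1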